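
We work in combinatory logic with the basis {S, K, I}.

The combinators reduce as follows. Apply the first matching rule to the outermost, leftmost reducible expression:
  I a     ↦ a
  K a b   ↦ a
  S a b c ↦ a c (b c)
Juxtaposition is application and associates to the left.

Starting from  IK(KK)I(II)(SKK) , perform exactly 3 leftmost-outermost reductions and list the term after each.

  start: IK(KK)I(II)(SKK)
  [1] K(KK)I(II)(SKK)
  [2] KK(II)(SKK)
  [3] K(SKK)

Answer: after 3 steps: K(SKK)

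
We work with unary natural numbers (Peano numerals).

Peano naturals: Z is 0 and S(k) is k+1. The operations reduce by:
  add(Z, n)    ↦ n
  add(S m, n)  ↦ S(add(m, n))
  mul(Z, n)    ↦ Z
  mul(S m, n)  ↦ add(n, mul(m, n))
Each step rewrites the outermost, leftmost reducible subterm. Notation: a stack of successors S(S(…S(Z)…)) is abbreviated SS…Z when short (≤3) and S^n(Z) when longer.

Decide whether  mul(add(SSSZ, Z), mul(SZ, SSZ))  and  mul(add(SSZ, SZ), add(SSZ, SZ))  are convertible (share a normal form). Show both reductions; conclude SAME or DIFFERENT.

Answer: DIFFERENT — A ⇓ S^6(Z), B ⇓ S^9(Z)

Derivation:
Term A:
  start: mul(add(SSSZ, Z), mul(SZ, SSZ))
  →1  mul(S(add(SSZ, Z)), mul(SZ, SSZ))
  →2  add(mul(SZ, SSZ), mul(add(SSZ, Z), mul(SZ, SSZ)))
  →3  add(add(SSZ, mul(Z, SSZ)), mul(add(SSZ, Z), mul(SZ, SSZ)))
  →4  add(S(add(SZ, mul(Z, SSZ))), mul(add(SSZ, Z), mul(SZ, SSZ)))
  →5  S(add(add(SZ, mul(Z, SSZ)), mul(add(SSZ, Z), mul(SZ, SSZ))))
  →6  S(add(S(add(Z, mul(Z, SSZ))), mul(add(SSZ, Z), mul(SZ, SSZ))))
  →7  S(S(add(add(Z, mul(Z, SSZ)), mul(add(SSZ, Z), mul(SZ, SSZ)))))
  →8  S(S(add(mul(Z, SSZ), mul(add(SSZ, Z), mul(SZ, SSZ)))))
  →9  S(S(add(Z, mul(add(SSZ, Z), mul(SZ, SSZ)))))
  →10  S(S(mul(add(SSZ, Z), mul(SZ, SSZ))))
  →11  S(S(mul(S(add(SZ, Z)), mul(SZ, SSZ))))
  →12  S(S(add(mul(SZ, SSZ), mul(add(SZ, Z), mul(SZ, SSZ)))))
  →13  S(S(add(add(SSZ, mul(Z, SSZ)), mul(add(SZ, Z), mul(SZ, SSZ)))))
  →14  S(S(add(S(add(SZ, mul(Z, SSZ))), mul(add(SZ, Z), mul(SZ, SSZ)))))
  →15  S(S(S(add(add(SZ, mul(Z, SSZ)), mul(add(SZ, Z), mul(SZ, SSZ))))))
  →16  S(S(S(add(S(add(Z, mul(Z, SSZ))), mul(add(SZ, Z), mul(SZ, SSZ))))))
  →17  S(S(S(S(add(add(Z, mul(Z, SSZ)), mul(add(SZ, Z), mul(SZ, SSZ)))))))
  →18  S(S(S(S(add(mul(Z, SSZ), mul(add(SZ, Z), mul(SZ, SSZ)))))))
  →19  S(S(S(S(add(Z, mul(add(SZ, Z), mul(SZ, SSZ)))))))
  →20  S(S(S(S(mul(add(SZ, Z), mul(SZ, SSZ))))))
  →21  S(S(S(S(mul(S(add(Z, Z)), mul(SZ, SSZ))))))
  →22  S(S(S(S(add(mul(SZ, SSZ), mul(add(Z, Z), mul(SZ, SSZ)))))))
  →23  S(S(S(S(add(add(SSZ, mul(Z, SSZ)), mul(add(Z, Z), mul(SZ, SSZ)))))))
  →24  S(S(S(S(add(S(add(SZ, mul(Z, SSZ))), mul(add(Z, Z), mul(SZ, SSZ)))))))
  →25  S(S(S(S(S(add(add(SZ, mul(Z, SSZ)), mul(add(Z, Z), mul(SZ, SSZ))))))))
  →26  S(S(S(S(S(add(S(add(Z, mul(Z, SSZ))), mul(add(Z, Z), mul(SZ, SSZ))))))))
  →27  S(S(S(S(S(S(add(add(Z, mul(Z, SSZ)), mul(add(Z, Z), mul(SZ, SSZ)))))))))
  →28  S(S(S(S(S(S(add(mul(Z, SSZ), mul(add(Z, Z), mul(SZ, SSZ)))))))))
  →29  S(S(S(S(S(S(add(Z, mul(add(Z, Z), mul(SZ, SSZ)))))))))
  →30  S(S(S(S(S(S(mul(add(Z, Z), mul(SZ, SSZ))))))))
  →31  S(S(S(S(S(S(mul(Z, mul(SZ, SSZ))))))))
  →32  S^6(Z)

Term B:
  start: mul(add(SSZ, SZ), add(SSZ, SZ))
  →1  mul(S(add(SZ, SZ)), add(SSZ, SZ))
  →2  add(add(SSZ, SZ), mul(add(SZ, SZ), add(SSZ, SZ)))
  →3  add(S(add(SZ, SZ)), mul(add(SZ, SZ), add(SSZ, SZ)))
  →4  S(add(add(SZ, SZ), mul(add(SZ, SZ), add(SSZ, SZ))))
  →5  S(add(S(add(Z, SZ)), mul(add(SZ, SZ), add(SSZ, SZ))))
  →6  S(S(add(add(Z, SZ), mul(add(SZ, SZ), add(SSZ, SZ)))))
  →7  S(S(add(SZ, mul(add(SZ, SZ), add(SSZ, SZ)))))
  →8  S(S(S(add(Z, mul(add(SZ, SZ), add(SSZ, SZ))))))
  →9  S(S(S(mul(add(SZ, SZ), add(SSZ, SZ)))))
  →10  S(S(S(mul(S(add(Z, SZ)), add(SSZ, SZ)))))
  →11  S(S(S(add(add(SSZ, SZ), mul(add(Z, SZ), add(SSZ, SZ))))))
  →12  S(S(S(add(S(add(SZ, SZ)), mul(add(Z, SZ), add(SSZ, SZ))))))
  →13  S(S(S(S(add(add(SZ, SZ), mul(add(Z, SZ), add(SSZ, SZ)))))))
  →14  S(S(S(S(add(S(add(Z, SZ)), mul(add(Z, SZ), add(SSZ, SZ)))))))
  →15  S(S(S(S(S(add(add(Z, SZ), mul(add(Z, SZ), add(SSZ, SZ))))))))
  →16  S(S(S(S(S(add(SZ, mul(add(Z, SZ), add(SSZ, SZ))))))))
  →17  S(S(S(S(S(S(add(Z, mul(add(Z, SZ), add(SSZ, SZ)))))))))
  →18  S(S(S(S(S(S(mul(add(Z, SZ), add(SSZ, SZ))))))))
  →19  S(S(S(S(S(S(mul(SZ, add(SSZ, SZ))))))))
  →20  S(S(S(S(S(S(add(add(SSZ, SZ), mul(Z, add(SSZ, SZ)))))))))
  →21  S(S(S(S(S(S(add(S(add(SZ, SZ)), mul(Z, add(SSZ, SZ)))))))))
  →22  S(S(S(S(S(S(S(add(add(SZ, SZ), mul(Z, add(SSZ, SZ))))))))))
  →23  S(S(S(S(S(S(S(add(S(add(Z, SZ)), mul(Z, add(SSZ, SZ))))))))))
  →24  S(S(S(S(S(S(S(S(add(add(Z, SZ), mul(Z, add(SSZ, SZ)))))))))))
  →25  S(S(S(S(S(S(S(S(add(SZ, mul(Z, add(SSZ, SZ)))))))))))
  →26  S(S(S(S(S(S(S(S(S(add(Z, mul(Z, add(SSZ, SZ))))))))))))
  →27  S(S(S(S(S(S(S(S(S(mul(Z, add(SSZ, SZ)))))))))))
  →28  S^9(Z)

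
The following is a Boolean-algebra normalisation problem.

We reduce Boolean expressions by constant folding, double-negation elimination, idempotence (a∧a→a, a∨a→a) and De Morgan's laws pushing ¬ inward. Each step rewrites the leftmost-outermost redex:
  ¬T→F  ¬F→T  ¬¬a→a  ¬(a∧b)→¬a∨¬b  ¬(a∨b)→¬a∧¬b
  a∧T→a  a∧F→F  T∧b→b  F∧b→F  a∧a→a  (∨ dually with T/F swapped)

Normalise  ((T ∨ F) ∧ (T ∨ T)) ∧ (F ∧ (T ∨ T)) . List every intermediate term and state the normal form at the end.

  start: ((T ∨ F) ∧ (T ∨ T)) ∧ (F ∧ (T ∨ T))
  →1  (T ∧ (T ∨ T)) ∧ (F ∧ (T ∨ T))
  →2  (T ∨ T) ∧ (F ∧ (T ∨ T))
  →3  T ∧ (F ∧ (T ∨ T))
  →4  F ∧ (T ∨ T)
  →5  F

Answer: normal form = F  (in 5 steps)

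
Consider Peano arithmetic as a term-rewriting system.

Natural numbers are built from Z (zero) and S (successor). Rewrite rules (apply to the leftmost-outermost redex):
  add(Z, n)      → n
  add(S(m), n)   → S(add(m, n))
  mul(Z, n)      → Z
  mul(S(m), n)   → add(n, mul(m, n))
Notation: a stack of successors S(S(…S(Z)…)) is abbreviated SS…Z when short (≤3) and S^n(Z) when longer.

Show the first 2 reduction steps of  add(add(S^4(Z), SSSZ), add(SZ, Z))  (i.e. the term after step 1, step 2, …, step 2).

Answer: after 2 steps: S(add(add(SSSZ, SSSZ), add(SZ, Z)))

Working:
  start: add(add(S^4(Z), SSSZ), add(SZ, Z))
  step 1: add(S(add(SSSZ, SSSZ)), add(SZ, Z))
  step 2: S(add(add(SSSZ, SSSZ), add(SZ, Z)))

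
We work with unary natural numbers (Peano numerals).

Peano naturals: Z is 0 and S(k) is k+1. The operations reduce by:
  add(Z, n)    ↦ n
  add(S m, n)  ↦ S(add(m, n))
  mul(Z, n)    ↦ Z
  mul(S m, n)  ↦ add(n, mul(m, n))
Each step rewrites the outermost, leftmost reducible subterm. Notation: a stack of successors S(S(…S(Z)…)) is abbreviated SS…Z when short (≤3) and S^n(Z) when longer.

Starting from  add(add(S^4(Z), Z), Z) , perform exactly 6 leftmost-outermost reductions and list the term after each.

  start: add(add(S^4(Z), Z), Z)
  [1] add(S(add(SSSZ, Z)), Z)
  [2] S(add(add(SSSZ, Z), Z))
  [3] S(add(S(add(SSZ, Z)), Z))
  [4] S(S(add(add(SSZ, Z), Z)))
  [5] S(S(add(S(add(SZ, Z)), Z)))
  [6] S(S(S(add(add(SZ, Z), Z))))

Answer: after 6 steps: S(S(S(add(add(SZ, Z), Z))))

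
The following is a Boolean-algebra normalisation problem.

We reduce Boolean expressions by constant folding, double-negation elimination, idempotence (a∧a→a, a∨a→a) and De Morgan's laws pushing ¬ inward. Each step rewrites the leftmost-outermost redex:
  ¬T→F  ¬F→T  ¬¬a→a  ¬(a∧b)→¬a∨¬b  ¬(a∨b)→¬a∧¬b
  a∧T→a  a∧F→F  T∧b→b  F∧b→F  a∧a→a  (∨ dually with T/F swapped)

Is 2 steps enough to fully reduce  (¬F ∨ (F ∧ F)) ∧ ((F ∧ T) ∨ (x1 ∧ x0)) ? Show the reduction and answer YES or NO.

Answer: NO — after 2 steps the term is T ∧ ((F ∧ T) ∨ (x1 ∧ x0)), not yet normal

Reduction:
  start: (¬F ∨ (F ∧ F)) ∧ ((F ∧ T) ∨ (x1 ∧ x0))
  →1  (T ∨ (F ∧ F)) ∧ ((F ∧ T) ∨ (x1 ∧ x0))
  →2  T ∧ ((F ∧ T) ∨ (x1 ∧ x0))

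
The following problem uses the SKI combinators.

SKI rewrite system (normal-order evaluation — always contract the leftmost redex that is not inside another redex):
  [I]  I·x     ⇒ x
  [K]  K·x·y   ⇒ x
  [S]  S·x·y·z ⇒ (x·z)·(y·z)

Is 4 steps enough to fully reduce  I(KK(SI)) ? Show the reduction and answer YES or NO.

  start: I(KK(SI))
  [1] KK(SI)
  [2] K

Answer: YES — reaches normal form K in 2 ≤ 4 steps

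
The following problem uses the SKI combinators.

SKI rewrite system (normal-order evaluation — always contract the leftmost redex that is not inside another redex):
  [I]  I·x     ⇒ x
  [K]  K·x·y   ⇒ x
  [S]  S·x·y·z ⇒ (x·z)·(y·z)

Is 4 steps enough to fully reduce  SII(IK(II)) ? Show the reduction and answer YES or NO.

Answer: NO — after 4 steps the term is II, not yet normal

Derivation:
  start: SII(IK(II))
  step 1: I(IK(II))(I(IK(II)))
  step 2: IK(II)(I(IK(II)))
  step 3: K(II)(I(IK(II)))
  step 4: II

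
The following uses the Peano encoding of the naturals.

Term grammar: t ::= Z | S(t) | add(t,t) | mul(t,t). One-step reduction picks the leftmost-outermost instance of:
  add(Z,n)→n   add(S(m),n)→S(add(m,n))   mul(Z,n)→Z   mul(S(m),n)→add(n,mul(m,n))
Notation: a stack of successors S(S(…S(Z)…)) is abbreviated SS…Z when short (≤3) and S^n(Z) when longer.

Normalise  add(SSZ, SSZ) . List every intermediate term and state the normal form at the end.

  start: add(SSZ, SSZ)
  step 1: S(add(SZ, SSZ))
  step 2: S(S(add(Z, SSZ)))
  step 3: S^4(Z)

Answer: normal form = S^4(Z)  (in 3 steps)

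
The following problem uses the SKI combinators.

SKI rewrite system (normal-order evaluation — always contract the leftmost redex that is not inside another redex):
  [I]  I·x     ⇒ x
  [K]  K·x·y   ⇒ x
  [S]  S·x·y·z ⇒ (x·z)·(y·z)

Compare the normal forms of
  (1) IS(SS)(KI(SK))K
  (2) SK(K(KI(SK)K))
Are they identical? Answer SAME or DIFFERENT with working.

Answer: SAME — A ⇓ SK(KK), B ⇓ SK(KK)

Derivation:
Term A:
  start: IS(SS)(KI(SK))K
  [1] S(SS)(KI(SK))K
  [2] SSK(KI(SK)K)
  [3] S(KI(SK)K)(K(KI(SK)K))
  [4] S(IK)(K(KI(SK)K))
  [5] SK(K(KI(SK)K))
  [6] SK(K(IK))
  [7] SK(KK)

Term B:
  start: SK(K(KI(SK)K))
  [1] SK(K(IK))
  [2] SK(KK)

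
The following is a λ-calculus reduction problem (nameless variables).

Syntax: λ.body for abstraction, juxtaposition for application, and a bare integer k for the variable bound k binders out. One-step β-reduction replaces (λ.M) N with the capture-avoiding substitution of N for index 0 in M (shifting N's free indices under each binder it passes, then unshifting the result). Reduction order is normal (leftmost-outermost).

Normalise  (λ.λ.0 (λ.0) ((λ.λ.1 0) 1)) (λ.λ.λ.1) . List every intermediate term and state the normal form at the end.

Answer: normal form = λ.0 (λ.0) (λ.λ.λ.1)  (in 3 steps)

Reduction:
  start: (λ.λ.0 (λ.0) ((λ.λ.1 0) 1)) (λ.λ.λ.1)
  [1] λ.0 (λ.0) ((λ.λ.1 0) (λ.λ.λ.1))
  [2] λ.0 (λ.0) (λ.(λ.λ.λ.1) 0)
  [3] λ.0 (λ.0) (λ.λ.λ.1)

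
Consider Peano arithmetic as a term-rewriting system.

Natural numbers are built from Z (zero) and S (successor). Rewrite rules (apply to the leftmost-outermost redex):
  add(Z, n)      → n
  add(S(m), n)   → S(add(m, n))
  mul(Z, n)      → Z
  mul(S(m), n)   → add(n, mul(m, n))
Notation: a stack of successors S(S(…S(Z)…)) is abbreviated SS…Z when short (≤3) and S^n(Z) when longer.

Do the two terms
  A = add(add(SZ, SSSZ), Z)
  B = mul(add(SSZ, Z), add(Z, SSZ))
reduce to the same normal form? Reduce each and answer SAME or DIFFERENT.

Term A:
  start: add(add(SZ, SSSZ), Z)
  →1  add(S(add(Z, SSSZ)), Z)
  →2  S(add(add(Z, SSSZ), Z))
  →3  S(add(SSSZ, Z))
  →4  S(S(add(SSZ, Z)))
  →5  S(S(S(add(SZ, Z))))
  →6  S(S(S(S(add(Z, Z)))))
  →7  S^4(Z)

Term B:
  start: mul(add(SSZ, Z), add(Z, SSZ))
  →1  mul(S(add(SZ, Z)), add(Z, SSZ))
  →2  add(add(Z, SSZ), mul(add(SZ, Z), add(Z, SSZ)))
  →3  add(SSZ, mul(add(SZ, Z), add(Z, SSZ)))
  →4  S(add(SZ, mul(add(SZ, Z), add(Z, SSZ))))
  →5  S(S(add(Z, mul(add(SZ, Z), add(Z, SSZ)))))
  →6  S(S(mul(add(SZ, Z), add(Z, SSZ))))
  →7  S(S(mul(S(add(Z, Z)), add(Z, SSZ))))
  →8  S(S(add(add(Z, SSZ), mul(add(Z, Z), add(Z, SSZ)))))
  →9  S(S(add(SSZ, mul(add(Z, Z), add(Z, SSZ)))))
  →10  S(S(S(add(SZ, mul(add(Z, Z), add(Z, SSZ))))))
  →11  S(S(S(S(add(Z, mul(add(Z, Z), add(Z, SSZ)))))))
  →12  S(S(S(S(mul(add(Z, Z), add(Z, SSZ))))))
  →13  S(S(S(S(mul(Z, add(Z, SSZ))))))
  →14  S^4(Z)

Answer: SAME — A ⇓ S^4(Z), B ⇓ S^4(Z)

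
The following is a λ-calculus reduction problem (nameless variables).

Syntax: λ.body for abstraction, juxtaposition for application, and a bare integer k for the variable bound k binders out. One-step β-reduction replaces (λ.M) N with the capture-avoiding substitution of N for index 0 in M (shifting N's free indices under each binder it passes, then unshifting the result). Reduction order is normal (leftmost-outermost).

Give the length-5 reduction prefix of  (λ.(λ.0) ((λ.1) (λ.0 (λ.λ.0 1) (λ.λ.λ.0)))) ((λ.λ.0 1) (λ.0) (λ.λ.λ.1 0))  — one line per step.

Answer: after 5 steps: (λ.λ.λ.1 0) (λ.0)

Derivation:
  start: (λ.(λ.0) ((λ.1) (λ.0 (λ.λ.0 1) (λ.λ.λ.0)))) ((λ.λ.0 1) (λ.0) (λ.λ.λ.1 0))
  →1  (λ.0) ((λ.(λ.λ.0 1) (λ.0) (λ.λ.λ.1 0)) (λ.0 (λ.λ.0 1) (λ.λ.λ.0)))
  →2  (λ.(λ.λ.0 1) (λ.0) (λ.λ.λ.1 0)) (λ.0 (λ.λ.0 1) (λ.λ.λ.0))
  →3  (λ.λ.0 1) (λ.0) (λ.λ.λ.1 0)
  →4  (λ.0 (λ.0)) (λ.λ.λ.1 0)
  →5  (λ.λ.λ.1 0) (λ.0)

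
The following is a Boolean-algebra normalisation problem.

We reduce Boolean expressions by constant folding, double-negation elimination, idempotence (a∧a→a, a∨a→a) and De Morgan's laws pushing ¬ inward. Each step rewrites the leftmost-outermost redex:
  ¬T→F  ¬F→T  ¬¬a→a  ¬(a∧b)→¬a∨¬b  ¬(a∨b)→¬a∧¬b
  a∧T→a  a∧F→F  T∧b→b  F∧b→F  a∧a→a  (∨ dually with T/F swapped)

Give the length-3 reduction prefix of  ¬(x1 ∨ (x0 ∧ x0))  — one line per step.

Answer: after 3 steps: ¬x1 ∧ ¬x0

Reduction:
  start: ¬(x1 ∨ (x0 ∧ x0))
  [1] ¬x1 ∧ ¬(x0 ∧ x0)
  [2] ¬x1 ∧ (¬x0 ∨ ¬x0)
  [3] ¬x1 ∧ ¬x0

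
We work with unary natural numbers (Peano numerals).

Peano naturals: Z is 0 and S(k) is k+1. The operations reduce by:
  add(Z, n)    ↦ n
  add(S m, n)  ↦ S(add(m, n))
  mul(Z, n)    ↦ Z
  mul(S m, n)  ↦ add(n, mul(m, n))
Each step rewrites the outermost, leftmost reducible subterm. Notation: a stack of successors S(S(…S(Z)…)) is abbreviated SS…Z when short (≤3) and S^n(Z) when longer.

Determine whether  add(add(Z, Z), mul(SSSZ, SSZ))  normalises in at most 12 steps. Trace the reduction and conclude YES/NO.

  start: add(add(Z, Z), mul(SSSZ, SSZ))
  [1] add(Z, mul(SSSZ, SSZ))
  [2] mul(SSSZ, SSZ)
  [3] add(SSZ, mul(SSZ, SSZ))
  [4] S(add(SZ, mul(SSZ, SSZ)))
  [5] S(S(add(Z, mul(SSZ, SSZ))))
  [6] S(S(mul(SSZ, SSZ)))
  [7] S(S(add(SSZ, mul(SZ, SSZ))))
  [8] S(S(S(add(SZ, mul(SZ, SSZ)))))
  [9] S(S(S(S(add(Z, mul(SZ, SSZ))))))
  [10] S(S(S(S(mul(SZ, SSZ)))))
  [11] S(S(S(S(add(SSZ, mul(Z, SSZ))))))
  [12] S(S(S(S(S(add(SZ, mul(Z, SSZ)))))))

Answer: NO — after 12 steps the term is S(S(S(S(S(add(SZ, mul(Z, SSZ))))))), not yet normal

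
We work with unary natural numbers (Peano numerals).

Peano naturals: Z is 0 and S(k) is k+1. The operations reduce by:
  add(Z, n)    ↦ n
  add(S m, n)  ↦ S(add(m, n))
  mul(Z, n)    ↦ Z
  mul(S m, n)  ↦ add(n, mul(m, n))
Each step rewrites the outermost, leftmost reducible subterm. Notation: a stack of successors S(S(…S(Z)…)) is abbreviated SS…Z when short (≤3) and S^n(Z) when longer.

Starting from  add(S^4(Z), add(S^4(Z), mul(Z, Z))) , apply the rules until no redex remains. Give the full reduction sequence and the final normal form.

  start: add(S^4(Z), add(S^4(Z), mul(Z, Z)))
  [1] S(add(SSSZ, add(S^4(Z), mul(Z, Z))))
  [2] S(S(add(SSZ, add(S^4(Z), mul(Z, Z)))))
  [3] S(S(S(add(SZ, add(S^4(Z), mul(Z, Z))))))
  [4] S(S(S(S(add(Z, add(S^4(Z), mul(Z, Z)))))))
  [5] S(S(S(S(add(S^4(Z), mul(Z, Z))))))
  [6] S(S(S(S(S(add(SSSZ, mul(Z, Z)))))))
  [7] S(S(S(S(S(S(add(SSZ, mul(Z, Z))))))))
  [8] S(S(S(S(S(S(S(add(SZ, mul(Z, Z)))))))))
  [9] S(S(S(S(S(S(S(S(add(Z, mul(Z, Z))))))))))
  [10] S(S(S(S(S(S(S(S(mul(Z, Z)))))))))
  [11] S^8(Z)

Answer: normal form = S^8(Z)  (in 11 steps)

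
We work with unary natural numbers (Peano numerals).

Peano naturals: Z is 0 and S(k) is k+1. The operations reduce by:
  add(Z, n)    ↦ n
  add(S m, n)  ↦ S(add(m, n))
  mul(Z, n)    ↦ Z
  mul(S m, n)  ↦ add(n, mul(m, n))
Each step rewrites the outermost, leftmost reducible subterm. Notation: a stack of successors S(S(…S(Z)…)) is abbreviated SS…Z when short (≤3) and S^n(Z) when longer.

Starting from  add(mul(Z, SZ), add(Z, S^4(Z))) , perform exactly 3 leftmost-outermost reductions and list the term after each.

  start: add(mul(Z, SZ), add(Z, S^4(Z)))
  →1  add(Z, add(Z, S^4(Z)))
  →2  add(Z, S^4(Z))
  →3  S^4(Z)

Answer: after 3 steps: S^4(Z)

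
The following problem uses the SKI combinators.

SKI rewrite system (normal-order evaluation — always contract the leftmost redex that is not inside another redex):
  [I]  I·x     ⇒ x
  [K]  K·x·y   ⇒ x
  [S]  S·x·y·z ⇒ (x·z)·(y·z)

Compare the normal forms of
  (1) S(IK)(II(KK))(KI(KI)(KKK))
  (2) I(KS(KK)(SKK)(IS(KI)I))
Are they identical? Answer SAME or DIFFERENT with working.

Term A:
  start: S(IK)(II(KK))(KI(KI)(KKK))
  step 1: IK(KI(KI)(KKK))(II(KK)(KI(KI)(KKK)))
  step 2: K(KI(KI)(KKK))(II(KK)(KI(KI)(KKK)))
  step 3: KI(KI)(KKK)
  step 4: I(KKK)
  step 5: KKK
  step 6: K

Term B:
  start: I(KS(KK)(SKK)(IS(KI)I))
  step 1: KS(KK)(SKK)(IS(KI)I)
  step 2: S(SKK)(IS(KI)I)
  step 3: S(SKK)(S(KI)I)

Answer: DIFFERENT — A ⇓ K, B ⇓ S(SKK)(S(KI)I)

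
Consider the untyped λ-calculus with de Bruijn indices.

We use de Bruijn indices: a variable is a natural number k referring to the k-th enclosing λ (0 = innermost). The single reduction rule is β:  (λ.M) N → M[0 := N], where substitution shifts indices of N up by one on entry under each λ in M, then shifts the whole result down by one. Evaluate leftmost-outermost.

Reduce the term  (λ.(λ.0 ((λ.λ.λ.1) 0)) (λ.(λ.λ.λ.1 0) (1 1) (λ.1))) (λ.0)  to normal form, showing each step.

  start: (λ.(λ.0 ((λ.λ.λ.1) 0)) (λ.(λ.λ.λ.1 0) (1 1) (λ.1))) (λ.0)
  [1] (λ.0 ((λ.λ.λ.1) 0)) (λ.(λ.λ.λ.1 0) ((λ.0) (λ.0)) (λ.1))
  [2] (λ.(λ.λ.λ.1 0) ((λ.0) (λ.0)) (λ.1)) ((λ.λ.λ.1) (λ.(λ.λ.λ.1 0) ((λ.0) (λ.0)) (λ.1)))
  [3] (λ.λ.λ.1 0) ((λ.0) (λ.0)) (λ.(λ.λ.λ.1) (λ.(λ.λ.λ.1 0) ((λ.0) (λ.0)) (λ.1)))
  [4] (λ.λ.1 0) (λ.(λ.λ.λ.1) (λ.(λ.λ.λ.1 0) ((λ.0) (λ.0)) (λ.1)))
  [5] λ.(λ.(λ.λ.λ.1) (λ.(λ.λ.λ.1 0) ((λ.0) (λ.0)) (λ.1))) 0
  [6] λ.(λ.λ.λ.1) (λ.(λ.λ.λ.1 0) ((λ.0) (λ.0)) (λ.1))
  [7] λ.λ.λ.1

Answer: normal form = λ.λ.λ.1  (in 7 steps)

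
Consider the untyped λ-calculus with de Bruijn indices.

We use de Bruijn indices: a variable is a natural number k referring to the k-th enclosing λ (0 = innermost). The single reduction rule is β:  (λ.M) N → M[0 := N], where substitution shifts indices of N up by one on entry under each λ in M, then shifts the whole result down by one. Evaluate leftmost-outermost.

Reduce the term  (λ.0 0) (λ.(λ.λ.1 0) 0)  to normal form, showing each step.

  start: (λ.0 0) (λ.(λ.λ.1 0) 0)
  step 1: (λ.(λ.λ.1 0) 0) (λ.(λ.λ.1 0) 0)
  step 2: (λ.λ.1 0) (λ.(λ.λ.1 0) 0)
  step 3: λ.(λ.(λ.λ.1 0) 0) 0
  step 4: λ.(λ.λ.1 0) 0
  step 5: λ.λ.1 0

Answer: normal form = λ.λ.1 0  (in 5 steps)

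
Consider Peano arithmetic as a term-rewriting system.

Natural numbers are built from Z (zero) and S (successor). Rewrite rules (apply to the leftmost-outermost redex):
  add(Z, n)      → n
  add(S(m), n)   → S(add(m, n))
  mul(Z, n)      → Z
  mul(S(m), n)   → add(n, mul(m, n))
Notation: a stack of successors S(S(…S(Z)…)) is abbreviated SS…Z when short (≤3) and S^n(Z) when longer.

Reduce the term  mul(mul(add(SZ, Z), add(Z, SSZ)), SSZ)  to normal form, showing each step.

  start: mul(mul(add(SZ, Z), add(Z, SSZ)), SSZ)
  →1  mul(mul(S(add(Z, Z)), add(Z, SSZ)), SSZ)
  →2  mul(add(add(Z, SSZ), mul(add(Z, Z), add(Z, SSZ))), SSZ)
  →3  mul(add(SSZ, mul(add(Z, Z), add(Z, SSZ))), SSZ)
  →4  mul(S(add(SZ, mul(add(Z, Z), add(Z, SSZ)))), SSZ)
  →5  add(SSZ, mul(add(SZ, mul(add(Z, Z), add(Z, SSZ))), SSZ))
  →6  S(add(SZ, mul(add(SZ, mul(add(Z, Z), add(Z, SSZ))), SSZ)))
  →7  S(S(add(Z, mul(add(SZ, mul(add(Z, Z), add(Z, SSZ))), SSZ))))
  →8  S(S(mul(add(SZ, mul(add(Z, Z), add(Z, SSZ))), SSZ)))
  →9  S(S(mul(S(add(Z, mul(add(Z, Z), add(Z, SSZ)))), SSZ)))
  →10  S(S(add(SSZ, mul(add(Z, mul(add(Z, Z), add(Z, SSZ))), SSZ))))
  →11  S(S(S(add(SZ, mul(add(Z, mul(add(Z, Z), add(Z, SSZ))), SSZ)))))
  →12  S(S(S(S(add(Z, mul(add(Z, mul(add(Z, Z), add(Z, SSZ))), SSZ))))))
  →13  S(S(S(S(mul(add(Z, mul(add(Z, Z), add(Z, SSZ))), SSZ)))))
  →14  S(S(S(S(mul(mul(add(Z, Z), add(Z, SSZ)), SSZ)))))
  →15  S(S(S(S(mul(mul(Z, add(Z, SSZ)), SSZ)))))
  →16  S(S(S(S(mul(Z, SSZ)))))
  →17  S^4(Z)

Answer: normal form = S^4(Z)  (in 17 steps)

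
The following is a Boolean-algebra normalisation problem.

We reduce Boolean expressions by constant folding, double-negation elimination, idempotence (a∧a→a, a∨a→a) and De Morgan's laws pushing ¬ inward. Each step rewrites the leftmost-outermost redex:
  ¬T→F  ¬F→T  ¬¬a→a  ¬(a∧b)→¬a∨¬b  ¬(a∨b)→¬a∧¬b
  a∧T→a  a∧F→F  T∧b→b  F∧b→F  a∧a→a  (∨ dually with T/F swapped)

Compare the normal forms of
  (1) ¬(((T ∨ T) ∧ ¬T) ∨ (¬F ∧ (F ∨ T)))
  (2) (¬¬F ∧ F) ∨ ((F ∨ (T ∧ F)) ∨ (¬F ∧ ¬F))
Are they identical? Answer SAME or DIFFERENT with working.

Term A:
  start: ¬(((T ∨ T) ∧ ¬T) ∨ (¬F ∧ (F ∨ T)))
  →1  ¬((T ∨ T) ∧ ¬T) ∧ ¬(¬F ∧ (F ∨ T))
  →2  (¬(T ∨ T) ∨ ¬¬T) ∧ ¬(¬F ∧ (F ∨ T))
  →3  ((¬T ∧ ¬T) ∨ ¬¬T) ∧ ¬(¬F ∧ (F ∨ T))
  →4  (¬T ∨ ¬¬T) ∧ ¬(¬F ∧ (F ∨ T))
  →5  (F ∨ ¬¬T) ∧ ¬(¬F ∧ (F ∨ T))
  →6  ¬¬T ∧ ¬(¬F ∧ (F ∨ T))
  →7  T ∧ ¬(¬F ∧ (F ∨ T))
  →8  ¬(¬F ∧ (F ∨ T))
  →9  ¬¬F ∨ ¬(F ∨ T)
  →10  F ∨ ¬(F ∨ T)
  →11  ¬(F ∨ T)
  →12  ¬F ∧ ¬T
  →13  T ∧ ¬T
  →14  ¬T
  →15  F

Term B:
  start: (¬¬F ∧ F) ∨ ((F ∨ (T ∧ F)) ∨ (¬F ∧ ¬F))
  →1  F ∨ ((F ∨ (T ∧ F)) ∨ (¬F ∧ ¬F))
  →2  (F ∨ (T ∧ F)) ∨ (¬F ∧ ¬F)
  →3  (T ∧ F) ∨ (¬F ∧ ¬F)
  →4  F ∨ (¬F ∧ ¬F)
  →5  ¬F ∧ ¬F
  →6  ¬F
  →7  T

Answer: DIFFERENT — A ⇓ F, B ⇓ T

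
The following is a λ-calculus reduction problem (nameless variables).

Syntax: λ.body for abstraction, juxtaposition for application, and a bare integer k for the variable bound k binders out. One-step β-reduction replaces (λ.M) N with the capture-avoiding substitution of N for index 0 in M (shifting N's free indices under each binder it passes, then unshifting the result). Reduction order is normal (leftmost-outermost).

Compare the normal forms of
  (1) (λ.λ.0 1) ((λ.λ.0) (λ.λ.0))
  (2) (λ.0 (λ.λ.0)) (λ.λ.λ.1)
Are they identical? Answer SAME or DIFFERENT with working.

Term A:
  start: (λ.λ.0 1) ((λ.λ.0) (λ.λ.0))
  [1] λ.0 ((λ.λ.0) (λ.λ.0))
  [2] λ.0 (λ.0)

Term B:
  start: (λ.0 (λ.λ.0)) (λ.λ.λ.1)
  [1] (λ.λ.λ.1) (λ.λ.0)
  [2] λ.λ.1

Answer: DIFFERENT — A ⇓ λ.0 (λ.0), B ⇓ λ.λ.1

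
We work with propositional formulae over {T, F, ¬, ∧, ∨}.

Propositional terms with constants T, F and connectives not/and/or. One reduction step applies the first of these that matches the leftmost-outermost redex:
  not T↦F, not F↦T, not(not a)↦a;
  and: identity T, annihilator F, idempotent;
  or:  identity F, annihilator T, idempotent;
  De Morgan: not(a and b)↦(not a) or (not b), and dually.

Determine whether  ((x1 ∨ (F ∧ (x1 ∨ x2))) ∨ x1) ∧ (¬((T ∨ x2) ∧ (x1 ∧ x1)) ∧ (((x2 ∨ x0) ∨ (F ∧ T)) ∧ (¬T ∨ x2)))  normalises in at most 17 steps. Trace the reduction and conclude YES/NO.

  start: ((x1 ∨ (F ∧ (x1 ∨ x2))) ∨ x1) ∧ (¬((T ∨ x2) ∧ (x1 ∧ x1)) ∧ (((x2 ∨ x0) ∨ (F ∧ T)) ∧ (¬T ∨ x2)))
  [1] ((x1 ∨ F) ∨ x1) ∧ (¬((T ∨ x2) ∧ (x1 ∧ x1)) ∧ (((x2 ∨ x0) ∨ (F ∧ T)) ∧ (¬T ∨ x2)))
  [2] (x1 ∨ x1) ∧ (¬((T ∨ x2) ∧ (x1 ∧ x1)) ∧ (((x2 ∨ x0) ∨ (F ∧ T)) ∧ (¬T ∨ x2)))
  [3] x1 ∧ (¬((T ∨ x2) ∧ (x1 ∧ x1)) ∧ (((x2 ∨ x0) ∨ (F ∧ T)) ∧ (¬T ∨ x2)))
  [4] x1 ∧ ((¬(T ∨ x2) ∨ ¬(x1 ∧ x1)) ∧ (((x2 ∨ x0) ∨ (F ∧ T)) ∧ (¬T ∨ x2)))
  [5] x1 ∧ (((¬T ∧ ¬x2) ∨ ¬(x1 ∧ x1)) ∧ (((x2 ∨ x0) ∨ (F ∧ T)) ∧ (¬T ∨ x2)))
  [6] x1 ∧ (((F ∧ ¬x2) ∨ ¬(x1 ∧ x1)) ∧ (((x2 ∨ x0) ∨ (F ∧ T)) ∧ (¬T ∨ x2)))
  [7] x1 ∧ ((F ∨ ¬(x1 ∧ x1)) ∧ (((x2 ∨ x0) ∨ (F ∧ T)) ∧ (¬T ∨ x2)))
  [8] x1 ∧ (¬(x1 ∧ x1) ∧ (((x2 ∨ x0) ∨ (F ∧ T)) ∧ (¬T ∨ x2)))
  [9] x1 ∧ ((¬x1 ∨ ¬x1) ∧ (((x2 ∨ x0) ∨ (F ∧ T)) ∧ (¬T ∨ x2)))
  [10] x1 ∧ (¬x1 ∧ (((x2 ∨ x0) ∨ (F ∧ T)) ∧ (¬T ∨ x2)))
  [11] x1 ∧ (¬x1 ∧ (((x2 ∨ x0) ∨ F) ∧ (¬T ∨ x2)))
  [12] x1 ∧ (¬x1 ∧ ((x2 ∨ x0) ∧ (¬T ∨ x2)))
  [13] x1 ∧ (¬x1 ∧ ((x2 ∨ x0) ∧ (F ∨ x2)))
  [14] x1 ∧ (¬x1 ∧ ((x2 ∨ x0) ∧ x2))

Answer: YES — reaches normal form x1 ∧ (¬x1 ∧ ((x2 ∨ x0) ∧ x2)) in 14 ≤ 17 steps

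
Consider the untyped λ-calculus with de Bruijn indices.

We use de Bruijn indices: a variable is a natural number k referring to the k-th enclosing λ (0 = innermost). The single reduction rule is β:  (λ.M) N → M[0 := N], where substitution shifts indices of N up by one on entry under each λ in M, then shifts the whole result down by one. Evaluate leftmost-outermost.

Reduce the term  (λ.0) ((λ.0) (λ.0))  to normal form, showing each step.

Answer: normal form = λ.0  (in 2 steps)

Derivation:
  start: (λ.0) ((λ.0) (λ.0))
  step 1: (λ.0) (λ.0)
  step 2: λ.0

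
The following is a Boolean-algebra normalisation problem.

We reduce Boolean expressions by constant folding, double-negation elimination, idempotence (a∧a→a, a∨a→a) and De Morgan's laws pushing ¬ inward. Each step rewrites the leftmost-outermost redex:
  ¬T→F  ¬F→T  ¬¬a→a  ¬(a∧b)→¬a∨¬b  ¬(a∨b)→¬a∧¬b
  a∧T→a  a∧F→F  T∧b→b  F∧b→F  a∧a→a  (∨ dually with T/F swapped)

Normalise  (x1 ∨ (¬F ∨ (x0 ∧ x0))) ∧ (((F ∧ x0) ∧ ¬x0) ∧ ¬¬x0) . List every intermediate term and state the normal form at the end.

  start: (x1 ∨ (¬F ∨ (x0 ∧ x0))) ∧ (((F ∧ x0) ∧ ¬x0) ∧ ¬¬x0)
  [1] (x1 ∨ (T ∨ (x0 ∧ x0))) ∧ (((F ∧ x0) ∧ ¬x0) ∧ ¬¬x0)
  [2] (x1 ∨ T) ∧ (((F ∧ x0) ∧ ¬x0) ∧ ¬¬x0)
  [3] T ∧ (((F ∧ x0) ∧ ¬x0) ∧ ¬¬x0)
  [4] ((F ∧ x0) ∧ ¬x0) ∧ ¬¬x0
  [5] (F ∧ ¬x0) ∧ ¬¬x0
  [6] F ∧ ¬¬x0
  [7] F

Answer: normal form = F  (in 7 steps)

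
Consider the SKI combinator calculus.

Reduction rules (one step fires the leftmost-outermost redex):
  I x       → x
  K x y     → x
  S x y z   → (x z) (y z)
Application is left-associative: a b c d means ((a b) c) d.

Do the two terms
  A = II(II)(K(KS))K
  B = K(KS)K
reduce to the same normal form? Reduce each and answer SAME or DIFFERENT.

Term A:
  start: II(II)(K(KS))K
  step 1: I(II)(K(KS))K
  step 2: II(K(KS))K
  step 3: I(K(KS))K
  step 4: K(KS)K
  step 5: KS

Term B:
  start: K(KS)K
  step 1: KS

Answer: SAME — A ⇓ KS, B ⇓ KS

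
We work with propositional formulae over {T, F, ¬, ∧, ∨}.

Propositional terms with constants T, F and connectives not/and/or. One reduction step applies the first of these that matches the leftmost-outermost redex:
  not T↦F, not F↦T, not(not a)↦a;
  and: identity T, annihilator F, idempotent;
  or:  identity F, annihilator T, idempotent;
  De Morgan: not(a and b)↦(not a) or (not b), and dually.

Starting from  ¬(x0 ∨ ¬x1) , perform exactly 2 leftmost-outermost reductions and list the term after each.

  start: ¬(x0 ∨ ¬x1)
  step 1: ¬x0 ∧ ¬¬x1
  step 2: ¬x0 ∧ x1

Answer: after 2 steps: ¬x0 ∧ x1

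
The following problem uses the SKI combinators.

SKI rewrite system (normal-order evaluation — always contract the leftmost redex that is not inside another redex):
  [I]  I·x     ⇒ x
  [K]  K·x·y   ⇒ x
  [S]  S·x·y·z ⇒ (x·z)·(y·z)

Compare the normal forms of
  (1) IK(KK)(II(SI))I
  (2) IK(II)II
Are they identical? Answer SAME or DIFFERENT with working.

Term A:
  start: IK(KK)(II(SI))I
  [1] K(KK)(II(SI))I
  [2] KKI
  [3] K

Term B:
  start: IK(II)II
  [1] K(II)II
  [2] III
  [3] II
  [4] I

Answer: DIFFERENT — A ⇓ K, B ⇓ I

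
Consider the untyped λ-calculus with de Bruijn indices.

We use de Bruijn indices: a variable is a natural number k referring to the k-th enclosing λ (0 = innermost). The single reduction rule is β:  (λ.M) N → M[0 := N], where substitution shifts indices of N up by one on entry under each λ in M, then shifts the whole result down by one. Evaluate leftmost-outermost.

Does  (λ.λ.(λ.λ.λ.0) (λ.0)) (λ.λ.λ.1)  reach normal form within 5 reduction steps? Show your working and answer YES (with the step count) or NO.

  start: (λ.λ.(λ.λ.λ.0) (λ.0)) (λ.λ.λ.1)
  →1  λ.(λ.λ.λ.0) (λ.0)
  →2  λ.λ.λ.0

Answer: YES — reaches normal form λ.λ.λ.0 in 2 ≤ 5 steps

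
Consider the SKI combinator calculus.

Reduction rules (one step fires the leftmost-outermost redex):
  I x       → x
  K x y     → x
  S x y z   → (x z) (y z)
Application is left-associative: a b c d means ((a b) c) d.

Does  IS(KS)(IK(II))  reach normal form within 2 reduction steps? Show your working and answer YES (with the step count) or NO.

Answer: NO — after 2 steps the term is S(KS)(K(II)), not yet normal

Reduction:
  start: IS(KS)(IK(II))
  →1  S(KS)(IK(II))
  →2  S(KS)(K(II))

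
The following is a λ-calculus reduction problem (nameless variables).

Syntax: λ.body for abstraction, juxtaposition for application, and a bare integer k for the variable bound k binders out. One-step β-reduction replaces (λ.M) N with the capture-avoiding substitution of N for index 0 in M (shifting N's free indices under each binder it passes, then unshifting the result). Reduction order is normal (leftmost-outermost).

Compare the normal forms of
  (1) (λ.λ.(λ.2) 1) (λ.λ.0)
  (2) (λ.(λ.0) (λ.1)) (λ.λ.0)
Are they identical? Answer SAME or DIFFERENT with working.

Answer: SAME — A ⇓ λ.λ.λ.0, B ⇓ λ.λ.λ.0

Derivation:
Term A:
  start: (λ.λ.(λ.2) 1) (λ.λ.0)
  [1] λ.(λ.λ.λ.0) (λ.λ.0)
  [2] λ.λ.λ.0

Term B:
  start: (λ.(λ.0) (λ.1)) (λ.λ.0)
  [1] (λ.0) (λ.λ.λ.0)
  [2] λ.λ.λ.0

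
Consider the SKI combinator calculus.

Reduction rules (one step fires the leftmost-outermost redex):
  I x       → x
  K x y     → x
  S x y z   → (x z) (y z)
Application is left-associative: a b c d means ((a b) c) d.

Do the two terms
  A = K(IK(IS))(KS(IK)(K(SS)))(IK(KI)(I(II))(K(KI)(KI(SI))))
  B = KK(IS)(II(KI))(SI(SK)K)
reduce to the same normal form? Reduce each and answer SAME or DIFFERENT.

Term A:
  start: K(IK(IS))(KS(IK)(K(SS)))(IK(KI)(I(II))(K(KI)(KI(SI))))
  step 1: IK(IS)(IK(KI)(I(II))(K(KI)(KI(SI))))
  step 2: K(IS)(IK(KI)(I(II))(K(KI)(KI(SI))))
  step 3: IS
  step 4: S

Term B:
  start: KK(IS)(II(KI))(SI(SK)K)
  step 1: K(II(KI))(SI(SK)K)
  step 2: II(KI)
  step 3: I(KI)
  step 4: KI

Answer: DIFFERENT — A ⇓ S, B ⇓ KI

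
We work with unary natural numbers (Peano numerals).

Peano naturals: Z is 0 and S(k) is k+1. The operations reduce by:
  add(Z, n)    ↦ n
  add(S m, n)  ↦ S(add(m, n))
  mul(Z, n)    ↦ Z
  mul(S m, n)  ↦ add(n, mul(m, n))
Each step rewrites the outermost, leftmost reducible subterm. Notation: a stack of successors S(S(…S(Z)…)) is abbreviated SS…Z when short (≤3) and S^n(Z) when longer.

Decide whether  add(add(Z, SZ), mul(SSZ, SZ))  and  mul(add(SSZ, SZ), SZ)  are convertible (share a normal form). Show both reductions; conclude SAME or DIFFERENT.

Term A:
  start: add(add(Z, SZ), mul(SSZ, SZ))
  [1] add(SZ, mul(SSZ, SZ))
  [2] S(add(Z, mul(SSZ, SZ)))
  [3] S(mul(SSZ, SZ))
  [4] S(add(SZ, mul(SZ, SZ)))
  [5] S(S(add(Z, mul(SZ, SZ))))
  [6] S(S(mul(SZ, SZ)))
  [7] S(S(add(SZ, mul(Z, SZ))))
  [8] S(S(S(add(Z, mul(Z, SZ)))))
  [9] S(S(S(mul(Z, SZ))))
  [10] SSSZ

Term B:
  start: mul(add(SSZ, SZ), SZ)
  [1] mul(S(add(SZ, SZ)), SZ)
  [2] add(SZ, mul(add(SZ, SZ), SZ))
  [3] S(add(Z, mul(add(SZ, SZ), SZ)))
  [4] S(mul(add(SZ, SZ), SZ))
  [5] S(mul(S(add(Z, SZ)), SZ))
  [6] S(add(SZ, mul(add(Z, SZ), SZ)))
  [7] S(S(add(Z, mul(add(Z, SZ), SZ))))
  [8] S(S(mul(add(Z, SZ), SZ)))
  [9] S(S(mul(SZ, SZ)))
  [10] S(S(add(SZ, mul(Z, SZ))))
  [11] S(S(S(add(Z, mul(Z, SZ)))))
  [12] S(S(S(mul(Z, SZ))))
  [13] SSSZ

Answer: SAME — A ⇓ SSSZ, B ⇓ SSSZ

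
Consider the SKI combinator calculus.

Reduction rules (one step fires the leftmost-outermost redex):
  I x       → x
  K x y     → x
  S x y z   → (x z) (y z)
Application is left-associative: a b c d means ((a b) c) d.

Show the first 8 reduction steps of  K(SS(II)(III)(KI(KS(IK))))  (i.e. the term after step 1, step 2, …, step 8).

  start: K(SS(II)(III)(KI(KS(IK))))
  step 1: K(S(III)(II(III))(KI(KS(IK))))
  step 2: K(III(KI(KS(IK)))(II(III)(KI(KS(IK)))))
  step 3: K(II(KI(KS(IK)))(II(III)(KI(KS(IK)))))
  step 4: K(I(KI(KS(IK)))(II(III)(KI(KS(IK)))))
  step 5: K(KI(KS(IK))(II(III)(KI(KS(IK)))))
  step 6: K(I(II(III)(KI(KS(IK)))))
  step 7: K(II(III)(KI(KS(IK))))
  step 8: K(I(III)(KI(KS(IK))))

Answer: after 8 steps: K(I(III)(KI(KS(IK))))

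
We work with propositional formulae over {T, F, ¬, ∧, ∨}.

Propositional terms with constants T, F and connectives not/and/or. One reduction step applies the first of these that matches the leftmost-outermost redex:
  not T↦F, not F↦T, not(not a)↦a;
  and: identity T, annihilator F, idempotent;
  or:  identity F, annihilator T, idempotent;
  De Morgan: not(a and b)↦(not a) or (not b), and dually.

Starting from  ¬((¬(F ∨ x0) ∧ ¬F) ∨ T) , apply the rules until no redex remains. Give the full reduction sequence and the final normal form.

  start: ¬((¬(F ∨ x0) ∧ ¬F) ∨ T)
  →1  ¬(¬(F ∨ x0) ∧ ¬F) ∧ ¬T
  →2  (¬¬(F ∨ x0) ∨ ¬¬F) ∧ ¬T
  →3  ((F ∨ x0) ∨ ¬¬F) ∧ ¬T
  →4  (x0 ∨ ¬¬F) ∧ ¬T
  →5  (x0 ∨ F) ∧ ¬T
  →6  x0 ∧ ¬T
  →7  x0 ∧ F
  →8  F

Answer: normal form = F  (in 8 steps)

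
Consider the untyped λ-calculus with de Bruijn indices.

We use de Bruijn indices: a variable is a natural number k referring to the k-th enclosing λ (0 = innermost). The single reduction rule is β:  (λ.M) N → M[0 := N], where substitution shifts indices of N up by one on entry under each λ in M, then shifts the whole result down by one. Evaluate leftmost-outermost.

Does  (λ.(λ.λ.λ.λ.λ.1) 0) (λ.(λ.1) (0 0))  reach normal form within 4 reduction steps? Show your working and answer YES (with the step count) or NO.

Answer: YES — reaches normal form λ.λ.λ.λ.1 in 2 ≤ 4 steps

Derivation:
  start: (λ.(λ.λ.λ.λ.λ.1) 0) (λ.(λ.1) (0 0))
  step 1: (λ.λ.λ.λ.λ.1) (λ.(λ.1) (0 0))
  step 2: λ.λ.λ.λ.1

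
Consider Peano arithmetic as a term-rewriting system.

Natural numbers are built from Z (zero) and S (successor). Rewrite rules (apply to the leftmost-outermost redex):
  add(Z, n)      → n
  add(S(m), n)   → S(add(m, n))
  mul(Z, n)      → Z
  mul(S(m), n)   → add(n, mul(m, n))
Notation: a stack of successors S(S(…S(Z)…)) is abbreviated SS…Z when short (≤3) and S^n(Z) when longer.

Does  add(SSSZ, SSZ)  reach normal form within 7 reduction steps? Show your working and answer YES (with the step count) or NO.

  start: add(SSSZ, SSZ)
  step 1: S(add(SSZ, SSZ))
  step 2: S(S(add(SZ, SSZ)))
  step 3: S(S(S(add(Z, SSZ))))
  step 4: S^5(Z)

Answer: YES — reaches normal form S^5(Z) in 4 ≤ 7 steps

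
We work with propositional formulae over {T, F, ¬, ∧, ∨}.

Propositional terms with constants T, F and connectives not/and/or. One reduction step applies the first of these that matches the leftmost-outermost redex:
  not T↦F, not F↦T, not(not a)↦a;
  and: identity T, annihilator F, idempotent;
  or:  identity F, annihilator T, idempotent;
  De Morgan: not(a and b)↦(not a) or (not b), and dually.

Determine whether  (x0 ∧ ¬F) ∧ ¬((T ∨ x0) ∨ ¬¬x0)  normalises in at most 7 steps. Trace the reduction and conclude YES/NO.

  start: (x0 ∧ ¬F) ∧ ¬((T ∨ x0) ∨ ¬¬x0)
  →1  (x0 ∧ T) ∧ ¬((T ∨ x0) ∨ ¬¬x0)
  →2  x0 ∧ ¬((T ∨ x0) ∨ ¬¬x0)
  →3  x0 ∧ (¬(T ∨ x0) ∧ ¬¬¬x0)
  →4  x0 ∧ ((¬T ∧ ¬x0) ∧ ¬¬¬x0)
  →5  x0 ∧ ((F ∧ ¬x0) ∧ ¬¬¬x0)
  →6  x0 ∧ (F ∧ ¬¬¬x0)
  →7  x0 ∧ F

Answer: NO — after 7 steps the term is x0 ∧ F, not yet normal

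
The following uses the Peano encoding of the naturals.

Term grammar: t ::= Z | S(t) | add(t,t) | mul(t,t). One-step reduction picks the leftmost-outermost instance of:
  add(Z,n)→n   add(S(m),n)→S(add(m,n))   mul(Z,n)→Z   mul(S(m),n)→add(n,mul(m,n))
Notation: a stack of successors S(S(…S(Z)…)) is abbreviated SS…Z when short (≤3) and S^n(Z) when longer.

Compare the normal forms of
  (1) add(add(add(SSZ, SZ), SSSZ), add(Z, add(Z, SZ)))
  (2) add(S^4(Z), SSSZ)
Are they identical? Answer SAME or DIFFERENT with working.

Term A:
  start: add(add(add(SSZ, SZ), SSSZ), add(Z, add(Z, SZ)))
  →1  add(add(S(add(SZ, SZ)), SSSZ), add(Z, add(Z, SZ)))
  →2  add(S(add(add(SZ, SZ), SSSZ)), add(Z, add(Z, SZ)))
  →3  S(add(add(add(SZ, SZ), SSSZ), add(Z, add(Z, SZ))))
  →4  S(add(add(S(add(Z, SZ)), SSSZ), add(Z, add(Z, SZ))))
  →5  S(add(S(add(add(Z, SZ), SSSZ)), add(Z, add(Z, SZ))))
  →6  S(S(add(add(add(Z, SZ), SSSZ), add(Z, add(Z, SZ)))))
  →7  S(S(add(add(SZ, SSSZ), add(Z, add(Z, SZ)))))
  →8  S(S(add(S(add(Z, SSSZ)), add(Z, add(Z, SZ)))))
  →9  S(S(S(add(add(Z, SSSZ), add(Z, add(Z, SZ))))))
  →10  S(S(S(add(SSSZ, add(Z, add(Z, SZ))))))
  →11  S(S(S(S(add(SSZ, add(Z, add(Z, SZ)))))))
  →12  S(S(S(S(S(add(SZ, add(Z, add(Z, SZ))))))))
  →13  S(S(S(S(S(S(add(Z, add(Z, add(Z, SZ)))))))))
  →14  S(S(S(S(S(S(add(Z, add(Z, SZ))))))))
  →15  S(S(S(S(S(S(add(Z, SZ)))))))
  →16  S^7(Z)

Term B:
  start: add(S^4(Z), SSSZ)
  →1  S(add(SSSZ, SSSZ))
  →2  S(S(add(SSZ, SSSZ)))
  →3  S(S(S(add(SZ, SSSZ))))
  →4  S(S(S(S(add(Z, SSSZ)))))
  →5  S^7(Z)

Answer: SAME — A ⇓ S^7(Z), B ⇓ S^7(Z)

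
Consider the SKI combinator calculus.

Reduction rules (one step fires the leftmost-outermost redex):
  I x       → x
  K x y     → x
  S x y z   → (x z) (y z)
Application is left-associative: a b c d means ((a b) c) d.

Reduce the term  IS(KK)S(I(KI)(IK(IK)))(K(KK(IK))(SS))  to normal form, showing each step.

Answer: normal form = SI  (in 6 steps)

Derivation:
  start: IS(KK)S(I(KI)(IK(IK)))(K(KK(IK))(SS))
  step 1: S(KK)S(I(KI)(IK(IK)))(K(KK(IK))(SS))
  step 2: KK(I(KI)(IK(IK)))(S(I(KI)(IK(IK))))(K(KK(IK))(SS))
  step 3: K(S(I(KI)(IK(IK))))(K(KK(IK))(SS))
  step 4: S(I(KI)(IK(IK)))
  step 5: S(KI(IK(IK)))
  step 6: SI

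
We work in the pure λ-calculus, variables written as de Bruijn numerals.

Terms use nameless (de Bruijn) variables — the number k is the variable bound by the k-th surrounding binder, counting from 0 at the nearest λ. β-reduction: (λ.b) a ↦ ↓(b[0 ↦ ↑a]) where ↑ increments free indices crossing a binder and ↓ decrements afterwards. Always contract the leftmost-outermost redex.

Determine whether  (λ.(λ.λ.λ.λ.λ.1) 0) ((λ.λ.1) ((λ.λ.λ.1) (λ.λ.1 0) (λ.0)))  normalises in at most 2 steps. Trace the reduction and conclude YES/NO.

  start: (λ.(λ.λ.λ.λ.λ.1) 0) ((λ.λ.1) ((λ.λ.λ.1) (λ.λ.1 0) (λ.0)))
  →1  (λ.λ.λ.λ.λ.1) ((λ.λ.1) ((λ.λ.λ.1) (λ.λ.1 0) (λ.0)))
  →2  λ.λ.λ.λ.1

Answer: YES — reaches normal form λ.λ.λ.λ.1 in 2 ≤ 2 steps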